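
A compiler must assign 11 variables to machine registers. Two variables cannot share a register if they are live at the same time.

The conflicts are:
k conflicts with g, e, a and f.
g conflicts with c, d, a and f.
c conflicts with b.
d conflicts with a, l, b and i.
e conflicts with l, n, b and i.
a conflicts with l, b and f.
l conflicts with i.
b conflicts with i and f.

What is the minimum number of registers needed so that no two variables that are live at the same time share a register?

k, g, a, f are mutually in conflict, so at least 4 registers are needed.
4 registers suffice: register 1 → {g, l, n, b}; register 2 → {c, e, a}; register 3 → {d, f}; register 4 → {k, i}. Each listed conflict is separated.

4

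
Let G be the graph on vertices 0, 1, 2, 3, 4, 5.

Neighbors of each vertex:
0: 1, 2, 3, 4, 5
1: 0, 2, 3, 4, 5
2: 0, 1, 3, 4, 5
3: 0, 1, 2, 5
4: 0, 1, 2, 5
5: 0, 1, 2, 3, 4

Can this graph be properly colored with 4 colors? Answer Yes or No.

0, 1, 2, 3, 5 form a clique, so at least 5 colors are needed.
So 4 colors are not enough.

No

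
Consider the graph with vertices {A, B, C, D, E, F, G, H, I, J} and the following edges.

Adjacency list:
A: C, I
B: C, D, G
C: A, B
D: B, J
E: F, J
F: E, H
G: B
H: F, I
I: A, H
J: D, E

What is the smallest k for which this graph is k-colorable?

The cycle E-J-D-B-C-A-I-H-F-E has odd length 9, so it cannot be 2-colored; at least 3 colors are needed.
3 colors suffice: color red → {B, E, I}; color blue → {C, D, F, G}; color green → {A, H, J}. Every edge joins two different colors.

3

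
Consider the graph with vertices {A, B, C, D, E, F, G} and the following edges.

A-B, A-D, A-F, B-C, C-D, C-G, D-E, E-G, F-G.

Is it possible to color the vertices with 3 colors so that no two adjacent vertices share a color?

Yes

The chromatic number is 3. The cycle G-E-D-A-F-G has odd length 5, so it cannot be 2-colored; at least 3 colors are needed.
A valid assignment using 3 colors: A=2, B=1, C=2, D=1, E=2, F=3, G=1.
That is already a proper 3-coloring.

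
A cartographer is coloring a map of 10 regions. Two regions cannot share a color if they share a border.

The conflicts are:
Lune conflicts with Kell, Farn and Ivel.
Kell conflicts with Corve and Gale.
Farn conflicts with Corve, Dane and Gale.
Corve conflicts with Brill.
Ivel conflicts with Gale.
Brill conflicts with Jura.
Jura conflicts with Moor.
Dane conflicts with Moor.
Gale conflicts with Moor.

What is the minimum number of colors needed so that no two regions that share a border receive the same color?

2

Kell and Gale conflict, so at least 2 colors are needed.
2 colors suffice: Lune=1, Kell=2, Farn=2, Corve=1, Ivel=2, Brill=2, Jura=1, Dane=1, Gale=1, Moor=2. Every pair that conflicts lands in different colors.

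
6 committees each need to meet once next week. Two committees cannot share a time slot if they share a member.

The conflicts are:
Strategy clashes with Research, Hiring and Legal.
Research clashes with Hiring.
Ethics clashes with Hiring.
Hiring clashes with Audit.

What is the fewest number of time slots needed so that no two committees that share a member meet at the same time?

3

Strategy, Research, Hiring all conflict with each other, so at least 3 time slots are needed.
A valid assignment using 3 time slots: Strategy=2, Research=3, Ethics=2, Hiring=1, Audit=2, Legal=1. Every pair that conflicts lands in different time slots.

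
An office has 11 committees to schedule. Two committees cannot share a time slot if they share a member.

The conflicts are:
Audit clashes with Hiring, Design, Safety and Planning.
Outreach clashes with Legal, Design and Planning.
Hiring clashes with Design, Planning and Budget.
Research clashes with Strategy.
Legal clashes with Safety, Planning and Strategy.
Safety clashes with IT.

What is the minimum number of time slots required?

3

Audit, Hiring, Planning pairwise conflict, so at least 3 time slots are needed.
3 time slots suffice: time slot 1 → {Design, Safety, Planning, Strategy, Budget}; time slot 2 → {Hiring, Research, Legal, IT}; time slot 3 → {Audit, Outreach}. No two conflicting committees share a time slot.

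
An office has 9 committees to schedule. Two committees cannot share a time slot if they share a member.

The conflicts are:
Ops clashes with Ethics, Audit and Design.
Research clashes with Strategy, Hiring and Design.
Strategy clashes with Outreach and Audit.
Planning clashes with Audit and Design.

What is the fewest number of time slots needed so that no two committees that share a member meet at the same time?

3

The cycle Strategy-Research-Design-Ops-Audit-Strategy has odd length 5, so it cannot be 2-colored; at least 3 time slots are needed.
A valid assignment using 3 time slots: Ops=2, Research=2, Strategy=1, Ethics=1, Outreach=2, Planning=2, Hiring=1, Audit=3, Design=1. Each listed conflict is separated.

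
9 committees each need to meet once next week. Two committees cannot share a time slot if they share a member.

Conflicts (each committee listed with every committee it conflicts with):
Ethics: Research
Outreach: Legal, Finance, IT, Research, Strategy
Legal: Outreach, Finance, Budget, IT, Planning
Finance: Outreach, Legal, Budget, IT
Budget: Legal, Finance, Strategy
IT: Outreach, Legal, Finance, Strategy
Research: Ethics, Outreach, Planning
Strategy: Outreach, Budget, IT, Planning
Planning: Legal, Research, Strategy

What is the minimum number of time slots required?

Outreach, Legal, Finance, IT pairwise conflict, so at least 4 time slots are needed.
4 time slots suffice: Ethics=2, Outreach=2, Legal=1, Finance=4, Budget=2, IT=3, Research=1, Strategy=1, Planning=2. Every pair that conflicts lands in different time slots.

4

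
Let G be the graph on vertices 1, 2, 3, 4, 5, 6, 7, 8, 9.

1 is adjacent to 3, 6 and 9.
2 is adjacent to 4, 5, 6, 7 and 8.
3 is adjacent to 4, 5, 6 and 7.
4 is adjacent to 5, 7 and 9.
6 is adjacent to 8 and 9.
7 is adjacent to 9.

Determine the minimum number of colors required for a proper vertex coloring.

3

3, 4, 5 are pairwise adjacent, so at least 3 colors are needed.
One proper 3-coloring: 1=green, 2=blue, 3=blue, 4=red, 5=green, 6=red, 7=green, 8=green, 9=blue. Each edge has distinct colors on its endpoints.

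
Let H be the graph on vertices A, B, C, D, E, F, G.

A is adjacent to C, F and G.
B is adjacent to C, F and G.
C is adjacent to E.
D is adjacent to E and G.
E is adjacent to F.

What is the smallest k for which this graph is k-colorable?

The cycle E-F-A-G-D-E has odd length 5, so it cannot be 2-colored; at least 3 colors are needed.
3 colors suffice: color 1 → {A, B, E}; color 2 → {C, F, G}; color 3 → {D}. Each edge has distinct colors on its endpoints.

3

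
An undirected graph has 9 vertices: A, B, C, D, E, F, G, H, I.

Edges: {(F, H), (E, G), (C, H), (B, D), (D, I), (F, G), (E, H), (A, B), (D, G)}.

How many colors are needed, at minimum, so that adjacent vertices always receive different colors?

F and G are adjacent, so at least 2 colors are needed.
2 colors suffice: color 1 → {B, G, H, I}; color 2 → {A, C, D, E, F}. Every edge joins two different colors.

2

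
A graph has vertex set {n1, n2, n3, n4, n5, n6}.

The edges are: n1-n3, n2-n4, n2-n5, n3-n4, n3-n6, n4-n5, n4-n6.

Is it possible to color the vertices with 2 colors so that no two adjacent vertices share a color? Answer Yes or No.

No

n2, n4, n5 are mutually adjacent, so at least 3 colors are needed.
So 2 colors are not enough.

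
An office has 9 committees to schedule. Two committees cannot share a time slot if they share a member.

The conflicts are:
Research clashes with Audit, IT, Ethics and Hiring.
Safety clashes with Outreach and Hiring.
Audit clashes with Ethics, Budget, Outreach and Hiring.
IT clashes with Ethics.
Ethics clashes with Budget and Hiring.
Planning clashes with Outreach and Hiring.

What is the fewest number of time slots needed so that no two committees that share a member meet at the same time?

4

Research, Audit, Ethics, Hiring all conflict with each other, so at least 4 time slots are needed.
A valid assignment using 4 time slots: Research=4, Safety=1, Audit=1, IT=1, Ethics=3, Budget=2, Planning=1, Outreach=2, Hiring=2. No two conflicting committees share a time slot.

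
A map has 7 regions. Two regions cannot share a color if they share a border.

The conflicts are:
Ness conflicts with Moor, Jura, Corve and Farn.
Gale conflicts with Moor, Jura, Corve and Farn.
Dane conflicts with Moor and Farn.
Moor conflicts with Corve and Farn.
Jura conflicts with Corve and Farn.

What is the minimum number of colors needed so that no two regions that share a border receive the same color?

3

Gale, Jura, Corve pairwise conflict, so at least 3 colors are needed.
One proper 3-coloring: Ness=3, Gale=3, Dane=3, Moor=2, Jura=2, Corve=1, Farn=1. Each listed conflict is separated.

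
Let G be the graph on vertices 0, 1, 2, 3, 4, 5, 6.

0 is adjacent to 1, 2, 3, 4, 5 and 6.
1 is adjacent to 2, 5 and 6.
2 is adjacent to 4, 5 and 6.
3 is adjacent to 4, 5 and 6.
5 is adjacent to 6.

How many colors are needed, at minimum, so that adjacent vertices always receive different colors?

0, 1, 2, 5, 6 are pairwise adjacent (a clique of size 5), so at least 5 colors are needed.
5 colors suffice: 0=red, 1=purple, 2=yellow, 3=yellow, 4=blue, 5=blue, 6=green. Every edge joins two different colors.

5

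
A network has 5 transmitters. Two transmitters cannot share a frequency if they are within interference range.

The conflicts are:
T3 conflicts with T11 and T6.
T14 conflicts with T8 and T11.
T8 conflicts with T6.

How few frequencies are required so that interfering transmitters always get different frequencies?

The cycle T3-T6-T8-T14-T11-T3 has odd length 5, so it cannot be 2-colored; at least 3 frequencies are needed.
3 frequencies suffice: frequency 1 → {T3, T8}; frequency 2 → {T11, T6}; frequency 3 → {T14}. Every pair that conflicts lands in different frequencies.

3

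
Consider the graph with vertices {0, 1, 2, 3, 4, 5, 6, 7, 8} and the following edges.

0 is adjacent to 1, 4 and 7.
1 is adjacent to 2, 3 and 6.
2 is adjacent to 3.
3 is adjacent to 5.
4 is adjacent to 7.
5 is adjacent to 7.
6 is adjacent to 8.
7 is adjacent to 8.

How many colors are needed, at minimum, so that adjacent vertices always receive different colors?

0, 4, 7 form a triangle, so at least 3 colors are needed.
3 colors suffice: color a → {1, 7}; color b → {0, 3, 8}; color c → {2, 4, 5, 6}. Each edge has distinct colors on its endpoints.

3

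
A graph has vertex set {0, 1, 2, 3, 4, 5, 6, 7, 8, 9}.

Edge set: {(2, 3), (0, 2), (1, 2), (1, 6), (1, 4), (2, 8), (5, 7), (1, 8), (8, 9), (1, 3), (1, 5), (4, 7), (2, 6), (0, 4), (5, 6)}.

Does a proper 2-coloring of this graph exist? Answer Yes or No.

No

1, 5, 6 are pairwise adjacent, so at least 3 colors are needed.
So 2 colors are not enough.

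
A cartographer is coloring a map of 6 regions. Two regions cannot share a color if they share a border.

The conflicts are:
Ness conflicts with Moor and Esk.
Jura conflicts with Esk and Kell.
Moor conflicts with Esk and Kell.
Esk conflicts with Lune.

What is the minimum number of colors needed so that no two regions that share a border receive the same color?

Ness, Moor, Esk are mutually in conflict, so at least 3 colors are needed.
One proper 3-coloring: Ness=3, Jura=2, Moor=2, Esk=1, Kell=1, Lune=2. No two conflicting regions share a color.

3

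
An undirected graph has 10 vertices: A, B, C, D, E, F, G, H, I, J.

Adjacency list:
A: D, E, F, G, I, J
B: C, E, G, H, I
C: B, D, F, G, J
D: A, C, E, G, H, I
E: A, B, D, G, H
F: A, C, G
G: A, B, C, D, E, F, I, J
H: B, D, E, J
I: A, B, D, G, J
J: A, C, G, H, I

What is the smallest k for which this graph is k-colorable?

4

A, D, E, G form a clique, so at least 4 colors are needed.
4 colors suffice: A=3, B=2, C=3, D=2, E=4, F=2, G=1, H=1, I=4, J=2. No two adjacent vertices share a color.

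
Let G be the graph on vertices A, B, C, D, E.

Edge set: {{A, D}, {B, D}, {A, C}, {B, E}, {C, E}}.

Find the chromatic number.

The cycle C-A-D-B-E-C has odd length 5, so it cannot be 2-colored; at least 3 colors are needed.
One proper 3-coloring: A=blue, B=blue, C=red, D=red, E=green. Each edge has distinct colors on its endpoints.

3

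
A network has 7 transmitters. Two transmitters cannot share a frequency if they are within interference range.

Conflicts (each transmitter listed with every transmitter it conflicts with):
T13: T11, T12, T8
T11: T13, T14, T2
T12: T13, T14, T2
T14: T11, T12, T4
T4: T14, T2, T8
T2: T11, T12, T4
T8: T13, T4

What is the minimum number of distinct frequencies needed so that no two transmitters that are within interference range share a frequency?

3

The cycle T14-T4-T8-T13-T11-T14 has odd length 5, so it cannot be 2-colored; at least 3 frequencies are needed.
3 frequencies suffice: frequency 1 → {T11, T12, T4}; frequency 2 → {T13, T14, T2}; frequency 3 → {T8}. Every pair that conflicts lands in different frequencies.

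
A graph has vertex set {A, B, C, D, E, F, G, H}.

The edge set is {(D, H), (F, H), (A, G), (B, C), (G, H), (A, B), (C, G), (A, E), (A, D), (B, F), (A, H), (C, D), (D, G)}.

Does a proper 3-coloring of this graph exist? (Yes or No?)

A, D, G, H are pairwise adjacent (a clique of size 4), so at least 4 colors are needed.
So 3 colors are not enough.

No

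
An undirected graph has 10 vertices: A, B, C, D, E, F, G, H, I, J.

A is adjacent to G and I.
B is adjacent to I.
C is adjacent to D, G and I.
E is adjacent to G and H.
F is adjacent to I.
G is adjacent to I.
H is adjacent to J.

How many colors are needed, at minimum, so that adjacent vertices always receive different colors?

3

C, G, I are pairwise adjacent, so at least 3 colors are needed.
One proper 3-coloring: A=green, B=blue, C=green, D=red, E=green, F=blue, G=blue, H=red, I=red, J=blue. No two adjacent vertices share a color.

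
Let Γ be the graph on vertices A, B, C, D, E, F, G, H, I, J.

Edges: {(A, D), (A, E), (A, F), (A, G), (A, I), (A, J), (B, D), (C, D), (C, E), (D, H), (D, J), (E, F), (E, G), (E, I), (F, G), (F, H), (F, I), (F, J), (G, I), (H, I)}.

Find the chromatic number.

5

A, E, F, G, I are pairwise adjacent (a clique of size 5), so at least 5 colors are needed.
5 colors suffice: color 1 → {A, B, C, H}; color 2 → {D, F}; color 3 → {E, J}; color 4 → {I}; color 5 → {G}. No two adjacent vertices share a color.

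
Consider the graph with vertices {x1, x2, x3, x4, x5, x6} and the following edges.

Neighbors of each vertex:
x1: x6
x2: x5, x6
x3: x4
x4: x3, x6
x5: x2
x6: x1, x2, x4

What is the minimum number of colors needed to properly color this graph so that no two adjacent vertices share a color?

x2 and x6 are adjacent, so at least 2 colors are needed.
2 colors suffice: x1=B, x2=B, x3=R, x4=B, x5=R, x6=R. Every edge joins two different colors.

2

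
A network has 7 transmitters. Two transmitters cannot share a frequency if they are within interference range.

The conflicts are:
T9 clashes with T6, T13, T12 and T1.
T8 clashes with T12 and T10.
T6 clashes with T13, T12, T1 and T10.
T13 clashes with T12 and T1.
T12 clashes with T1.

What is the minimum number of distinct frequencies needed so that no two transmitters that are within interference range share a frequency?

5

T9, T6, T13, T12, T1 pairwise conflict, so at least 5 frequencies are needed.
A valid assignment using 5 frequencies: T9=3, T8=1, T6=1, T13=5, T12=2, T1=4, T10=2. Every pair that conflicts lands in different frequencies.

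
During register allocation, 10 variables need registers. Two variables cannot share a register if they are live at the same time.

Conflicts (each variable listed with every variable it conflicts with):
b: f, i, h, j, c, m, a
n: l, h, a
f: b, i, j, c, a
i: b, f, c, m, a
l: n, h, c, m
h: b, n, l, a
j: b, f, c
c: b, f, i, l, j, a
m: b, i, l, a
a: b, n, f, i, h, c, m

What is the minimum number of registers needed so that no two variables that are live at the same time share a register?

5

b, f, i, c, a all conflict with each other, so at least 5 registers are needed.
5 registers suffice: b=1, n=4, f=4, i=5, l=1, h=3, j=2, c=3, m=3, a=2. Every pair that conflicts lands in different registers.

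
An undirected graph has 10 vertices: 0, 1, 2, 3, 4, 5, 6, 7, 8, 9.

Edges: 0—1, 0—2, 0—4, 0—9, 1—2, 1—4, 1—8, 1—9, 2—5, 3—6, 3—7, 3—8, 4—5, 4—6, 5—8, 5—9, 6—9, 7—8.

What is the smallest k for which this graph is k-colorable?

3

0, 1, 2 are pairwise adjacent, so at least 3 colors are needed.
3 colors suffice: 0=green, 1=red, 2=blue, 3=red, 4=blue, 5=red, 6=green, 7=green, 8=blue, 9=blue. No two adjacent vertices share a color.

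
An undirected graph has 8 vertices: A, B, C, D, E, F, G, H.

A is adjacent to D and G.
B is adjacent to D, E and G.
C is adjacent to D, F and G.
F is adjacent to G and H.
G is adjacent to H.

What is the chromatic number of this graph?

C, F, G are pairwise adjacent, so at least 3 colors are needed.
A valid assignment using 3 colors: A=blue, B=blue, C=green, D=red, E=red, F=blue, G=red, H=green. Every edge joins two different colors.

3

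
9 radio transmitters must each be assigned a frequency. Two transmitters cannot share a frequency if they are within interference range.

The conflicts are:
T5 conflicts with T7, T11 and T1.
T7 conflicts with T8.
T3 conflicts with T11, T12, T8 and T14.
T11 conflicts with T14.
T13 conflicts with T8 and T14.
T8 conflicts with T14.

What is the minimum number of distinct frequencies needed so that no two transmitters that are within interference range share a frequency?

3

T13, T8, T14 all conflict with each other, so at least 3 frequencies are needed.
3 frequencies suffice: frequency 1 → {T5, T12, T14}; frequency 2 → {T11, T8, T1}; frequency 3 → {T7, T3, T13}. No two conflicting transmitters share a frequency.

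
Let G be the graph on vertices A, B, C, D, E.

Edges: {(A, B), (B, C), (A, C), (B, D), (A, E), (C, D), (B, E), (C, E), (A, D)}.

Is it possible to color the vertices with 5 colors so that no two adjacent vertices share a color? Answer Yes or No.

The chromatic number is 4. A, B, C, E are mutually adjacent (a clique of size 4), so at least 4 colors are needed.
4 colors suffice: color 1 → {B}; color 2 → {A}; color 3 → {C}; color 4 → {D, E}.
Since 5 ≥ 4, a proper 5-coloring certainly exists.

Yes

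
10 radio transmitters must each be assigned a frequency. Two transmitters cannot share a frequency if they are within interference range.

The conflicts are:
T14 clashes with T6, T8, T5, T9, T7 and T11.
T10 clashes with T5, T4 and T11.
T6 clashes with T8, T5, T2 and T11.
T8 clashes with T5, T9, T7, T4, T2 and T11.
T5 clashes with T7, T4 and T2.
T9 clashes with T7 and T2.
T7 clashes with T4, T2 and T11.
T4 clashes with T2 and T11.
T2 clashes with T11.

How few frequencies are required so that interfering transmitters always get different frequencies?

5

T8, T7, T4, T2, T11 pairwise conflict, so at least 5 frequencies are needed.
5 frequencies suffice: frequency 1 → {T10, T8}; frequency 2 → {T14, T2}; frequency 3 → {T5, T9, T11}; frequency 4 → {T6, T7}; frequency 5 → {T4}. No two conflicting transmitters share a frequency.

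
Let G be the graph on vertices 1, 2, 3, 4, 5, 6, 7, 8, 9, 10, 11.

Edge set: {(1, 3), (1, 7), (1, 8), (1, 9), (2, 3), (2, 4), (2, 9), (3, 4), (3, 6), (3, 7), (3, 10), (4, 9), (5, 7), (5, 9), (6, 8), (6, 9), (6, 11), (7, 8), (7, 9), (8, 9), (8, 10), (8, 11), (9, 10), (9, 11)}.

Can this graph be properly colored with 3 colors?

6, 8, 9, 11 form a clique, so at least 4 colors are needed.
So 3 colors are not enough.

No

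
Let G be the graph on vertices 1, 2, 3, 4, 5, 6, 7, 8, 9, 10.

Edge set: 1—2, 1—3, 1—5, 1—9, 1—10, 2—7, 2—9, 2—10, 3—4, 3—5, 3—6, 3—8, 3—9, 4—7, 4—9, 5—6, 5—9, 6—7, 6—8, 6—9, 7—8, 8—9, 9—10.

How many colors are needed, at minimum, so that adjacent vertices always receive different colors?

1, 2, 9, 10 are pairwise adjacent (a clique of size 4), so at least 4 colors are needed.
A valid assignment using 4 colors: 1=c, 2=b, 3=b, 4=c, 5=d, 6=c, 7=a, 8=d, 9=a, 10=d. No two adjacent vertices share a color.

4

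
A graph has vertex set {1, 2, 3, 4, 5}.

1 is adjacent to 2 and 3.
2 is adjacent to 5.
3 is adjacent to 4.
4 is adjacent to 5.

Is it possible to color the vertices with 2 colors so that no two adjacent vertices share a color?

The cycle 1-3-4-5-2-1 has odd length 5, so it cannot be 2-colored; at least 3 colors are needed.
So 2 colors are not enough.

No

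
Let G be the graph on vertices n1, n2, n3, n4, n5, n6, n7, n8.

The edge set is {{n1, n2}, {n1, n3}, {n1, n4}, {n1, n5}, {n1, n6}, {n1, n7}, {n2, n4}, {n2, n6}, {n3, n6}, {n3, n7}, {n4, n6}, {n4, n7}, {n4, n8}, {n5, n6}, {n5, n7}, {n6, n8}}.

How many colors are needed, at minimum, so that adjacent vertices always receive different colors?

4

n1, n2, n4, n6 form a clique, so at least 4 colors are needed.
4 colors suffice: color 1 → {n6, n7}; color 2 → {n1, n8}; color 3 → {n3, n4, n5}; color 4 → {n2}. Every edge joins two different colors.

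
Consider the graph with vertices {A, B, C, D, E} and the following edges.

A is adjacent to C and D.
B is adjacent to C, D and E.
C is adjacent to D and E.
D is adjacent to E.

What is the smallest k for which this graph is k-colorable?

4

B, C, D, E form a clique, so at least 4 colors are needed.
4 colors suffice: color red → {C}; color blue → {D}; color green → {A, B}; color yellow → {E}. No two adjacent vertices share a color.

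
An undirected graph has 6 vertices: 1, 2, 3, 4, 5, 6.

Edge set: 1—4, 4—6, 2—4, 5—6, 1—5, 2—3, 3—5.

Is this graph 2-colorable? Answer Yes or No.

No

The cycle 1-4-2-3-5-1 has odd length 5, so it cannot be 2-colored; at least 3 colors are needed.
So 2 colors are not enough.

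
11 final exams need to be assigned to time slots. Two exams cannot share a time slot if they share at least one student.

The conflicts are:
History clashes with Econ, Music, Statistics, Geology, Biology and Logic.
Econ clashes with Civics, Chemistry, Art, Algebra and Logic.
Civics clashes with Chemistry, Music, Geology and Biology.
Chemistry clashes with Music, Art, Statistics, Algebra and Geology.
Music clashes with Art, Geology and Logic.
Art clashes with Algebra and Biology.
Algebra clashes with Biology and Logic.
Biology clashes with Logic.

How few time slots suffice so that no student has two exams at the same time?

Civics, Chemistry, Music, Geology pairwise conflict, so at least 4 time slots are needed.
4 time slots suffice: time slot 1 → {History, Chemistry}; time slot 2 → {Econ, Music, Statistics, Biology}; time slot 3 → {Civics, Art, Logic}; time slot 4 → {Algebra, Geology}. Each listed conflict is separated.

4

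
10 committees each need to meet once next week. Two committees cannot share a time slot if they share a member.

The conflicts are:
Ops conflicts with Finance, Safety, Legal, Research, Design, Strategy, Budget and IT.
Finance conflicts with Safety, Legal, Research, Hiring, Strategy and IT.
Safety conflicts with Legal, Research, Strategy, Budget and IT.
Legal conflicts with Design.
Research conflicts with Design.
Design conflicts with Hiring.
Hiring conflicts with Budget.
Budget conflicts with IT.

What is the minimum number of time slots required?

4

Ops, Safety, Budget, IT pairwise conflict, so at least 4 time slots are needed.
4 time slots suffice: time slot 1 → {Ops, Hiring}; time slot 2 → {Safety, Design}; time slot 3 → {Finance, Budget}; time slot 4 → {Legal, Research, Strategy, IT}. No two conflicting committees share a time slot.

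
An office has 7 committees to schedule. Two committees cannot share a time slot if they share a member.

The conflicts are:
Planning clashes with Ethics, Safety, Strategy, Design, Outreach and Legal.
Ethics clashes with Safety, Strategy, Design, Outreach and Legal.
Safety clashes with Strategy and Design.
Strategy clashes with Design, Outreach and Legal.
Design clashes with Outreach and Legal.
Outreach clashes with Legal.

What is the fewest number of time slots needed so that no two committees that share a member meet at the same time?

Planning, Ethics, Strategy, Design, Outreach, Legal are mutually in conflict, so at least 6 time slots are needed.
Using 6 time slots: Planning=4, Ethics=1, Safety=5, Strategy=3, Design=2, Outreach=5, Legal=6. Each listed conflict is separated.

6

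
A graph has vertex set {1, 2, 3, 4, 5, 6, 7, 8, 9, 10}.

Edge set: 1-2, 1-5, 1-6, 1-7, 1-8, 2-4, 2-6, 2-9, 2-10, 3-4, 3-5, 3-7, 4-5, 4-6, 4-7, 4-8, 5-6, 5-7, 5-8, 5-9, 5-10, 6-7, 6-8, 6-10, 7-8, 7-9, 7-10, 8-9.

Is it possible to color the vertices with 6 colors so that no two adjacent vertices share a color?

Yes

The chromatic number is 5. 1, 5, 6, 7, 8 are pairwise adjacent (a clique of size 5), so at least 5 colors are needed.
5 colors suffice: color a → {2, 5}; color b → {7}; color c → {3, 6, 9}; color d → {8, 10}; color e → {1, 4}.
Since 6 ≥ 5, a proper 6-coloring certainly exists.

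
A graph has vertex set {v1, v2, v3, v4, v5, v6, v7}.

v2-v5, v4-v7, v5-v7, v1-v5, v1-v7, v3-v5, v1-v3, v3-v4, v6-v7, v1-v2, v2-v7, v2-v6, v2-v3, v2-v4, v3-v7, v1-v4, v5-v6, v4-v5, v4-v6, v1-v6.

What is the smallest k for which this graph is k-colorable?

6

v1, v2, v3, v4, v5, v7 are mutually adjacent (a clique of size 6), so at least 6 colors are needed.
6 colors suffice: color 1 → {v4}; color 2 → {v7}; color 3 → {v5}; color 4 → {v2}; color 5 → {v1}; color 6 → {v3, v6}. Each edge has distinct colors on its endpoints.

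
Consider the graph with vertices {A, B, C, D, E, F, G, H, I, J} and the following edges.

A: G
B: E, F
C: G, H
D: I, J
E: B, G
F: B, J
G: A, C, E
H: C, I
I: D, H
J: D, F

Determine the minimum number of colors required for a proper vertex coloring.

3

The cycle J-F-B-E-G-C-H-I-D-J has odd length 9, so it cannot be 2-colored; at least 3 colors are needed.
One proper 3-coloring: A=blue, B=green, C=blue, D=red, E=blue, F=red, G=red, H=red, I=blue, J=blue. Each edge has distinct colors on its endpoints.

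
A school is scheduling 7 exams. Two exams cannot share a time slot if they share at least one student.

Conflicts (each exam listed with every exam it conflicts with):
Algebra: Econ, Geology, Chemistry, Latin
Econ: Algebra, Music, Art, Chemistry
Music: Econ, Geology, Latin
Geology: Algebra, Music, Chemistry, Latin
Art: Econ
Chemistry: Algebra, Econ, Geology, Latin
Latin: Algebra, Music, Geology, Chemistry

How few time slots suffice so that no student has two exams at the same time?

Algebra, Geology, Chemistry, Latin all conflict with each other, so at least 4 time slots are needed.
4 time slots suffice: time slot 1 → {Algebra, Music, Art}; time slot 2 → {Chemistry}; time slot 3 → {Econ, Geology}; time slot 4 → {Latin}. Every pair that conflicts lands in different time slots.

4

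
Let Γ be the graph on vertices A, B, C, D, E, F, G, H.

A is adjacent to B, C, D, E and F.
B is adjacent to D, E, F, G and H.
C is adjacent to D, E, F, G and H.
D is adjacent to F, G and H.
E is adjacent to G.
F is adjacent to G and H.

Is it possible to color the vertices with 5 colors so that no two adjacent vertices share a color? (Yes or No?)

The chromatic number is 4. C, D, F, G form a clique, so at least 4 colors are needed.
4 colors suffice: color 1 → {B, C}; color 2 → {D, E}; color 3 → {F}; color 4 → {A, G, H}.
Since 5 ≥ 4, a proper 5-coloring certainly exists.

Yes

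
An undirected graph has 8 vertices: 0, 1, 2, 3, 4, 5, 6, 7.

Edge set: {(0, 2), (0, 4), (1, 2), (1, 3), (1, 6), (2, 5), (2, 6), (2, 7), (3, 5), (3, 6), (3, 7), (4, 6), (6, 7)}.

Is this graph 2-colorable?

3, 6, 7 form a triangle, so at least 3 colors are needed.
So 2 colors are not enough.

No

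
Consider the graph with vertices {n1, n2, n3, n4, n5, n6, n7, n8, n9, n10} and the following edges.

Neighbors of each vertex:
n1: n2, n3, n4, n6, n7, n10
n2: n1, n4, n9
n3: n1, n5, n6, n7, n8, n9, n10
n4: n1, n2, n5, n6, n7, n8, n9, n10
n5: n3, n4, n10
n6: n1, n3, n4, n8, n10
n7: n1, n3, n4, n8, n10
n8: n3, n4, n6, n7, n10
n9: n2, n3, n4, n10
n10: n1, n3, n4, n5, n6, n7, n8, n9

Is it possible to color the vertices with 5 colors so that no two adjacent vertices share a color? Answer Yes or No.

The chromatic number is 4. n1, n3, n7, n10 are pairwise adjacent (a clique of size 4), so at least 4 colors are needed.
A valid assignment using 4 colors: n1=green, n2=red, n3=blue, n4=blue, n5=green, n6=yellow, n7=yellow, n8=green, n9=green, n10=red.
Since 5 ≥ 4, a proper 5-coloring certainly exists.

Yes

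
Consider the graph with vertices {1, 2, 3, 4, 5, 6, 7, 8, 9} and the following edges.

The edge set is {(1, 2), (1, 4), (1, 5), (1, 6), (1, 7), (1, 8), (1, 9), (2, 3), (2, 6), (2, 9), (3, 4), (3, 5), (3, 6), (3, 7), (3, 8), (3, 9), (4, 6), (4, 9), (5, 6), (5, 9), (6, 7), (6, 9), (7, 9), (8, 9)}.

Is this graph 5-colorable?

Yes

The chromatic number is 4. 1, 5, 6, 9 are pairwise adjacent (a clique of size 4), so at least 4 colors are needed.
4 colors suffice: color red → {9}; color blue → {6, 8}; color green → {1, 3}; color yellow → {2, 4, 5, 7}.
Since 5 ≥ 4, a proper 5-coloring certainly exists.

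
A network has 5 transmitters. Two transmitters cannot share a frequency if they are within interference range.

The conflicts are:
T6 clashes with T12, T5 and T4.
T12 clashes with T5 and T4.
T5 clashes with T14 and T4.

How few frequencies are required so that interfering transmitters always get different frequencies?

4

T6, T12, T5, T4 are mutually in conflict, so at least 4 frequencies are needed.
4 frequencies suffice: T6=3, T12=4, T5=1, T14=2, T4=2. No two conflicting transmitters share a frequency.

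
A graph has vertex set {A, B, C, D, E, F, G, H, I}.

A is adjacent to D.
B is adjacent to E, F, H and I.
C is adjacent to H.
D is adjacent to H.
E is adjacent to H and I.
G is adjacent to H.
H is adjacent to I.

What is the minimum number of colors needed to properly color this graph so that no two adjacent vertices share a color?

4

B, E, H, I are pairwise adjacent (a clique of size 4), so at least 4 colors are needed.
One proper 4-coloring: A=red, B=blue, C=blue, D=blue, E=yellow, F=red, G=blue, H=red, I=green. Each edge has distinct colors on its endpoints.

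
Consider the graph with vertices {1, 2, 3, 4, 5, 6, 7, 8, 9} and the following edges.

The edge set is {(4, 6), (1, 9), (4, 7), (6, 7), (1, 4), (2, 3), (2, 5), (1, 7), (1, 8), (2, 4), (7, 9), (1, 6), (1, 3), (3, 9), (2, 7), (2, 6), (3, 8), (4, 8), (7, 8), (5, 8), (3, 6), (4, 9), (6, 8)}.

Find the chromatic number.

5

1, 4, 6, 7, 8 are mutually adjacent (a clique of size 5), so at least 5 colors are needed.
5 colors suffice: color red → {3, 5, 7}; color blue → {6, 9}; color green → {4}; color yellow → {2, 8}; color purple → {1}. Every edge joins two different colors.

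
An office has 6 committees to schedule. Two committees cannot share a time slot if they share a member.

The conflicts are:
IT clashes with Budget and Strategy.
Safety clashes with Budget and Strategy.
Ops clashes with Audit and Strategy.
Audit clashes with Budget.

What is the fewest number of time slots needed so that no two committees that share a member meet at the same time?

3

The cycle Budget-Audit-Ops-Strategy-Safety-Budget has odd length 5, so it cannot be 2-colored; at least 3 time slots are needed.
3 time slots suffice: time slot 1 → {Budget, Strategy}; time slot 2 → {IT, Safety, Ops}; time slot 3 → {Audit}. Each listed conflict is separated.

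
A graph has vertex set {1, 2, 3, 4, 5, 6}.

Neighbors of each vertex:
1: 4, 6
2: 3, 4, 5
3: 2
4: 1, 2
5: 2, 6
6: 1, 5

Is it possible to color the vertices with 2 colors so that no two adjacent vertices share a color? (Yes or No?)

No

The cycle 1-4-2-5-6-1 has odd length 5, so it cannot be 2-colored; at least 3 colors are needed.
So 2 colors are not enough.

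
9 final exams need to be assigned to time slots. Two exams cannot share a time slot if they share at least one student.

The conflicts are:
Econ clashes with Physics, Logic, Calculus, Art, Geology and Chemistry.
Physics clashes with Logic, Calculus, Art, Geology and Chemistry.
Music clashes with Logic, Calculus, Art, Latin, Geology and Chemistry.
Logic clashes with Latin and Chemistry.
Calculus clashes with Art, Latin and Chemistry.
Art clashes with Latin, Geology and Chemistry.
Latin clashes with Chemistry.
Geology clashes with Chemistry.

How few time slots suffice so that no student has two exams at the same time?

5

Econ, Physics, Calculus, Art, Chemistry are mutually in conflict, so at least 5 time slots are needed.
5 time slots suffice: time slot 1 → {Chemistry}; time slot 2 → {Logic, Art}; time slot 3 → {Econ, Music}; time slot 4 → {Calculus, Geology}; time slot 5 → {Physics, Latin}. Each listed conflict is separated.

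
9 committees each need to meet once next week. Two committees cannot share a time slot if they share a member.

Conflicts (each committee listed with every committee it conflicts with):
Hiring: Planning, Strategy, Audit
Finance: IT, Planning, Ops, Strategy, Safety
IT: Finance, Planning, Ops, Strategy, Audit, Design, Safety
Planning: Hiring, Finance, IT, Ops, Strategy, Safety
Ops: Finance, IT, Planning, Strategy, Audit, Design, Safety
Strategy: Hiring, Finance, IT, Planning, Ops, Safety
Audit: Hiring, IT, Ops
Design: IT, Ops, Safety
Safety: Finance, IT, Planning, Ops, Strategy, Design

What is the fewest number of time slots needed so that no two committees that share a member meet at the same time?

Finance, IT, Planning, Ops, Strategy, Safety pairwise conflict, so at least 6 time slots are needed.
6 time slots suffice: time slot 1 → {Hiring, Ops}; time slot 2 → {IT}; time slot 3 → {Planning, Audit, Design}; time slot 4 → {Safety}; time slot 5 → {Strategy}; time slot 6 → {Finance}. Each listed conflict is separated.

6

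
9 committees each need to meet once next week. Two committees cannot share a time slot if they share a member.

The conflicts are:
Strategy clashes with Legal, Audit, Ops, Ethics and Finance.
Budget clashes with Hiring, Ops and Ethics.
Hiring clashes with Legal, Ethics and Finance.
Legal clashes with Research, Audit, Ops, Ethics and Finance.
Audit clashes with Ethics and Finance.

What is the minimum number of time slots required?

Strategy, Legal, Audit, Finance are mutually in conflict, so at least 4 time slots are needed.
4 time slots suffice: time slot 1 → {Budget, Legal}; time slot 2 → {Strategy, Hiring, Research}; time slot 3 → {Ops, Ethics, Finance}; time slot 4 → {Audit}. No two conflicting committees share a time slot.

4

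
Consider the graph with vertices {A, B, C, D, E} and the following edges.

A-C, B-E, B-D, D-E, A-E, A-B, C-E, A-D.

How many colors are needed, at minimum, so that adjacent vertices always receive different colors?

4

A, B, D, E are mutually adjacent (a clique of size 4), so at least 4 colors are needed.
One proper 4-coloring: A=red, B=yellow, C=green, D=green, E=blue. Every edge joins two different colors.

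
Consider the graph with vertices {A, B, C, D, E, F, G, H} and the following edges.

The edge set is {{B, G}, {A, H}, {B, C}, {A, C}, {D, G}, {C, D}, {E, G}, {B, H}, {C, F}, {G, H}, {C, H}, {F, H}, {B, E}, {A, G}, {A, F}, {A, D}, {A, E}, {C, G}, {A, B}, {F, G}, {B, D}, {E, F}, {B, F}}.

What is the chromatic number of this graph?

6

A, B, C, F, G, H are mutually adjacent (a clique of size 6), so at least 6 colors are needed.
A valid assignment using 6 colors: A=2, B=1, C=5, D=4, E=5, F=4, G=3, H=6. No two adjacent vertices share a color.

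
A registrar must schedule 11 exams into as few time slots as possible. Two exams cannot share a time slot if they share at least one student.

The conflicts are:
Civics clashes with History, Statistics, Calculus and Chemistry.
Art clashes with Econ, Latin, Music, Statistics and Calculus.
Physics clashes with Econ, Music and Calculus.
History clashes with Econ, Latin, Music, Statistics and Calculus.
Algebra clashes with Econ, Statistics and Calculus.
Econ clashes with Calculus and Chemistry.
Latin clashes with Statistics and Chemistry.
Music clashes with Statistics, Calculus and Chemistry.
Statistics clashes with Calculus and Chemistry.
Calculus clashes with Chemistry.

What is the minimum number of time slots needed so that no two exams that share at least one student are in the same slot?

4

Civics, Statistics, Calculus, Chemistry are mutually in conflict, so at least 4 time slots are needed.
Using 4 time slots: Civics=4, Art=3, Physics=3, History=3, Algebra=3, Econ=2, Latin=1, Music=4, Statistics=2, Calculus=1, Chemistry=3. No two conflicting exams share a time slot.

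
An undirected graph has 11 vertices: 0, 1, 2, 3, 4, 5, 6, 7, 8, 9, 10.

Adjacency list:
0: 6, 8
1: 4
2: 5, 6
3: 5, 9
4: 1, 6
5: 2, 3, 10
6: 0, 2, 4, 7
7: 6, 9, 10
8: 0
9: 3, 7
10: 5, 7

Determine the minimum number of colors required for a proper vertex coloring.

The cycle 10-7-9-3-5-10 has odd length 5, so it cannot be 2-colored; at least 3 colors are needed.
3 colors suffice: 0=blue, 1=red, 2=blue, 3=blue, 4=blue, 5=red, 6=red, 7=blue, 8=red, 9=red, 10=green. Every edge joins two different colors.

3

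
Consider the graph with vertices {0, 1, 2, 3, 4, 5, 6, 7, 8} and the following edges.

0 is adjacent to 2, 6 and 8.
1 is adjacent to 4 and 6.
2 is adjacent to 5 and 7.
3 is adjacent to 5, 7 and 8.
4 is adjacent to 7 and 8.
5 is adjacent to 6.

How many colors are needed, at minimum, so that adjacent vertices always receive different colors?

The cycle 0-8-3-5-6-0 has odd length 5, so it cannot be 2-colored; at least 3 colors are needed.
3 colors suffice: color a → {2, 3, 4, 6}; color b → {0, 1, 5, 7}; color c → {8}. No two adjacent vertices share a color.

3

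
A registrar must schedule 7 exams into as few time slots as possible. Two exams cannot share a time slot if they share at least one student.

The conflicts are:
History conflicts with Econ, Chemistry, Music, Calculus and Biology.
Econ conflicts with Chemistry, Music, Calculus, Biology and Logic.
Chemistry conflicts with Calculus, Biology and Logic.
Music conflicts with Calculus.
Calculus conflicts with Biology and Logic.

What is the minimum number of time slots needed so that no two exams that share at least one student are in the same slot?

History, Econ, Chemistry, Calculus, Biology are mutually in conflict, so at least 5 time slots are needed.
5 time slots suffice: time slot 1 → {Econ}; time slot 2 → {Calculus}; time slot 3 → {Chemistry, Music}; time slot 4 → {History, Logic}; time slot 5 → {Biology}. No two conflicting exams share a time slot.

5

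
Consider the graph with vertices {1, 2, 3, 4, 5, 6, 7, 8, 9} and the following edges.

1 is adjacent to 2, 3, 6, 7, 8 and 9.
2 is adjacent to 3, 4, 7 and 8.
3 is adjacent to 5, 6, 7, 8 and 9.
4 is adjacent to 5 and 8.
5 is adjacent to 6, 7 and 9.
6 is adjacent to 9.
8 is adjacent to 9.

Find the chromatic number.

4

1, 3, 6, 9 are mutually adjacent (a clique of size 4), so at least 4 colors are needed.
4 colors suffice: color a → {3, 4}; color b → {1, 5}; color c → {6, 7, 8}; color d → {2, 9}. Each edge has distinct colors on its endpoints.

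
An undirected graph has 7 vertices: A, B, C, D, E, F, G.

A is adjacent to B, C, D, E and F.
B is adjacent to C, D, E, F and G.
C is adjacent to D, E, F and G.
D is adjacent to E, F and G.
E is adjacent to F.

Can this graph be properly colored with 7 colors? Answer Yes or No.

The chromatic number is 6. A, B, C, D, E, F are pairwise adjacent (a clique of size 6), so at least 6 colors are needed.
6 colors suffice: color 1 → {B}; color 2 → {D}; color 3 → {C}; color 4 → {F, G}; color 5 → {A}; color 6 → {E}.
Since 7 ≥ 6, a proper 7-coloring certainly exists.

Yes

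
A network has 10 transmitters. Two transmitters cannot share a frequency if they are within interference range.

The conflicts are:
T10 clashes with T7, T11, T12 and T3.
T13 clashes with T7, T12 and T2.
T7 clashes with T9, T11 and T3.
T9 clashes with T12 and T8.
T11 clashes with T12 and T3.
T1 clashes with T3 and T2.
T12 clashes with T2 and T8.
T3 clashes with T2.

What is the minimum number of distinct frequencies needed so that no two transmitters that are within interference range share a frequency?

4

T10, T7, T11, T3 pairwise conflict, so at least 4 frequencies are needed.
Using 4 frequencies: T10=4, T13=2, T7=1, T9=2, T11=3, T1=1, T12=1, T3=2, T2=3, T8=3. No two conflicting transmitters share a frequency.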